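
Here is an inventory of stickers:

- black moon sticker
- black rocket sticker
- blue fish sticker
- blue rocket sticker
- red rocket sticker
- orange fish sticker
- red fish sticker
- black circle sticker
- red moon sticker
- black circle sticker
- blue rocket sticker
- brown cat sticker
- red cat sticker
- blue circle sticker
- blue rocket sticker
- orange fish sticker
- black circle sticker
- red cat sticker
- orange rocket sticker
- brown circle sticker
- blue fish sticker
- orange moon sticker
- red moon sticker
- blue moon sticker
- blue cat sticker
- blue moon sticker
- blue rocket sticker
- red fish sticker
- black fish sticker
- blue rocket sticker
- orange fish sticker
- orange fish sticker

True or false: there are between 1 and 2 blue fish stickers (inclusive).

There are 2 blue fish stickers.
The claim requires 1 ≤ 2 ≤ 2, which holds.

True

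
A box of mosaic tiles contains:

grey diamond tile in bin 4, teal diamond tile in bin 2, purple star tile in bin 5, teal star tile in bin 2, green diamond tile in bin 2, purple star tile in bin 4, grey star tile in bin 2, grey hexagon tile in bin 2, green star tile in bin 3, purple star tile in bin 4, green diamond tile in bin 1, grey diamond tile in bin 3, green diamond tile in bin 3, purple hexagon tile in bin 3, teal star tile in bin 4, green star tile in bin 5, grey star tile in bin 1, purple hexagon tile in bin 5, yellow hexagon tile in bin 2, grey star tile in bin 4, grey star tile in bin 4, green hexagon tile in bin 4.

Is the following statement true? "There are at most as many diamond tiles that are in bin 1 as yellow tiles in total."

There is 1 diamond tile in bin 1.
There is 1 yellow tile.
The claim requires 1 ≤ 1, which holds.

True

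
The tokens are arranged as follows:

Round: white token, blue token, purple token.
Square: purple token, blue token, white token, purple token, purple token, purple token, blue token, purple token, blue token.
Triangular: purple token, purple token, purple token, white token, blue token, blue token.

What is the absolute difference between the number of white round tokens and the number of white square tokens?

0

white round tokens: 1. white square tokens: 1.
|1 − 1| = 1 − 1 = 0.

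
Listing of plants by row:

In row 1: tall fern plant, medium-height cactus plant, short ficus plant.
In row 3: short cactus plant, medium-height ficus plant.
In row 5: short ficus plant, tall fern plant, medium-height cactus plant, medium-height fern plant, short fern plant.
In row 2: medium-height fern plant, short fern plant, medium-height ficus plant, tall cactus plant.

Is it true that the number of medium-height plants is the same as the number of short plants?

There are 6 medium-height plants.
There are 5 short plants.
The claim requires 6 = 5, which does not hold.

False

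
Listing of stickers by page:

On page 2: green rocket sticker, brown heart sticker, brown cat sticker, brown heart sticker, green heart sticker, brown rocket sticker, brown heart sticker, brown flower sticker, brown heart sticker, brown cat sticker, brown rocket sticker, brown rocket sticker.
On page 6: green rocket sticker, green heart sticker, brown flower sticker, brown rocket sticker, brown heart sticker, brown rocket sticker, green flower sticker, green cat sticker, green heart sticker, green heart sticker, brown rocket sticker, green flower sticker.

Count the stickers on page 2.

12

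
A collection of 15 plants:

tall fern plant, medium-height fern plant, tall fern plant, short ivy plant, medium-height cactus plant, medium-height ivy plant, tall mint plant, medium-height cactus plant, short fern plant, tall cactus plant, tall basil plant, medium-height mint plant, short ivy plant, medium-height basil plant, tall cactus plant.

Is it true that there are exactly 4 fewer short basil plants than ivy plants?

short basil plants: 0.
ivy plants: 3.
The claim requires 3 − 0 (= 3) to equal 4, which does not hold.

False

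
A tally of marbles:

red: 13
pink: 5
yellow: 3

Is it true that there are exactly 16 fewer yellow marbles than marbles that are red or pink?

yellow marbles: 3.
marbles that are red or pink: 18.
The claim requires 18 − 3 (= 15) to equal 16, which does not hold.

False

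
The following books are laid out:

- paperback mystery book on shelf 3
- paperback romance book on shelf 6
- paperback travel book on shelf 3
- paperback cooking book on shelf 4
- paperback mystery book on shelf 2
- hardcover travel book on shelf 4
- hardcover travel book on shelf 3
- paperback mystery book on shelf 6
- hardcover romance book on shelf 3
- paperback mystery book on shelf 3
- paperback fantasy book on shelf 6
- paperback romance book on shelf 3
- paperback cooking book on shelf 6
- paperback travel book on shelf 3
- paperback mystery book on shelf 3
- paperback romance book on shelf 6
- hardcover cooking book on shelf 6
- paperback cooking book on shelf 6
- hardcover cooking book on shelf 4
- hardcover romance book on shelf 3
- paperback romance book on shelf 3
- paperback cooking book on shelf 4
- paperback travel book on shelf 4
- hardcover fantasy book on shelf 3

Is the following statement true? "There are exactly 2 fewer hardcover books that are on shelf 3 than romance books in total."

True

There are 4 hardcover books on shelf 3.
There are 6 romance books.
The claim requires 6 − 4 (= 2) to equal 2, which holds.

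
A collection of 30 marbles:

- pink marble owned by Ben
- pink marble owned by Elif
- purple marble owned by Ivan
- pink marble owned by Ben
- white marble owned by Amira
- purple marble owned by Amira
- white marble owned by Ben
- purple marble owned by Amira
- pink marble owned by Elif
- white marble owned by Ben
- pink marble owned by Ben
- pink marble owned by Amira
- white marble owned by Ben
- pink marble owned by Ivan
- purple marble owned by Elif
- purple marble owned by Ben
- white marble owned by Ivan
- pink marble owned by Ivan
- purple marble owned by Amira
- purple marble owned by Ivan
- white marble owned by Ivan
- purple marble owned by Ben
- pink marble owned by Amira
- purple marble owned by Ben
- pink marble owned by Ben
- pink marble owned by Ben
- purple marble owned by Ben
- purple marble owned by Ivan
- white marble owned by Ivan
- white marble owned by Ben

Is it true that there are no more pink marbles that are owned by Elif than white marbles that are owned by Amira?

False

|pink marbles owned by Elif| = 2.
|white marbles owned by Amira| = 1.
The claim requires 2 ≤ 1, which does not hold.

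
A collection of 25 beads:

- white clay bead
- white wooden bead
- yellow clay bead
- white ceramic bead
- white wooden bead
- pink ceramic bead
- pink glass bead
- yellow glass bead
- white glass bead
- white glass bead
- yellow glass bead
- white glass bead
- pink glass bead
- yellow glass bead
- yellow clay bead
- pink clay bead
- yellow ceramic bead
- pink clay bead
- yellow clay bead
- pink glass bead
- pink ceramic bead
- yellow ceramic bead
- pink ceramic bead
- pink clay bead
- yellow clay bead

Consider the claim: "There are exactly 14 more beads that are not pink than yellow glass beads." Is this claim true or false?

|beads that are not pink| = 16.
|yellow glass beads| = 3.
The claim requires 16 − 3 (= 13) to equal 14, which does not hold.

False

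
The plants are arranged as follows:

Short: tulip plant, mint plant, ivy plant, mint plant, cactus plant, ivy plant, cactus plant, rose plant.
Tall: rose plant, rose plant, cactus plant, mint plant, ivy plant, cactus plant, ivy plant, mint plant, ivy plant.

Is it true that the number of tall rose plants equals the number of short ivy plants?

True

|tall rose plants| = 2.
|short ivy plants| = 2.
The claim requires 2 = 2, which holds.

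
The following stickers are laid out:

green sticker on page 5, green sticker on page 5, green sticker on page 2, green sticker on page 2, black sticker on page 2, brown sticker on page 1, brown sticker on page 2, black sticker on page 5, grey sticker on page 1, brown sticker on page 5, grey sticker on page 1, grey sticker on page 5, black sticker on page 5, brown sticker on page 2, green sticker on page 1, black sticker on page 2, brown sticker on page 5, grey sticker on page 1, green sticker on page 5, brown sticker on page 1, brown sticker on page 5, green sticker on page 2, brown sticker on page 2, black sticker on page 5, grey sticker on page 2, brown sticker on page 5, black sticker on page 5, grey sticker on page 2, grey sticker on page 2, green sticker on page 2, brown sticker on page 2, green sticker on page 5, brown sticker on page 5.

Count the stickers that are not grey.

Total stickers: 33; with the excluded value: 7; remaining 33 − 7 = 26.

26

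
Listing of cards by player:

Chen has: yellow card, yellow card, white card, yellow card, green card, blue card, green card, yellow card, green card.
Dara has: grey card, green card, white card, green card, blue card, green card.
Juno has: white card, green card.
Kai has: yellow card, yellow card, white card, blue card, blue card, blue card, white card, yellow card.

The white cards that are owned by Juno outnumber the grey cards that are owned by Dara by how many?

0

white cards owned by Juno: 1.
grey cards owned by Dara: 1.
1 − 1 = 0.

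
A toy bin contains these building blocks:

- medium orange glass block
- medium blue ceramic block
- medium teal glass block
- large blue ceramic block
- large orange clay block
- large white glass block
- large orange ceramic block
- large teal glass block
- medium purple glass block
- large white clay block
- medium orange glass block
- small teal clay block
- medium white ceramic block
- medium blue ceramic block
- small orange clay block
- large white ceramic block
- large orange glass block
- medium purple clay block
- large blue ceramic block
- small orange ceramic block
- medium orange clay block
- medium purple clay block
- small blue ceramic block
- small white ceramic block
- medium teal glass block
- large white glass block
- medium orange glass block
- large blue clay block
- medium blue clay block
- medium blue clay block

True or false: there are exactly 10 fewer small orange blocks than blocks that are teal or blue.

True

small orange blocks: 2.
blocks that are teal or blue: 12.
The claim requires 12 − 2 (= 10) to equal 10, which holds.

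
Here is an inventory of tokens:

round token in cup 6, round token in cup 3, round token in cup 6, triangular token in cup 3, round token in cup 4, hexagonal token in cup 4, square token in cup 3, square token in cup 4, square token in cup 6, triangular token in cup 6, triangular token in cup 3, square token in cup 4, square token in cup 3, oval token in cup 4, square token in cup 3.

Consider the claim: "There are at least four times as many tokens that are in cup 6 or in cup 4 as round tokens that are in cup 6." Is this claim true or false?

True

There are 9 tokens in cup 6 or in cup 4.
There are 2 round tokens in cup 6.
The claim requires 9 ≥ 4 × 2 = 8, which holds.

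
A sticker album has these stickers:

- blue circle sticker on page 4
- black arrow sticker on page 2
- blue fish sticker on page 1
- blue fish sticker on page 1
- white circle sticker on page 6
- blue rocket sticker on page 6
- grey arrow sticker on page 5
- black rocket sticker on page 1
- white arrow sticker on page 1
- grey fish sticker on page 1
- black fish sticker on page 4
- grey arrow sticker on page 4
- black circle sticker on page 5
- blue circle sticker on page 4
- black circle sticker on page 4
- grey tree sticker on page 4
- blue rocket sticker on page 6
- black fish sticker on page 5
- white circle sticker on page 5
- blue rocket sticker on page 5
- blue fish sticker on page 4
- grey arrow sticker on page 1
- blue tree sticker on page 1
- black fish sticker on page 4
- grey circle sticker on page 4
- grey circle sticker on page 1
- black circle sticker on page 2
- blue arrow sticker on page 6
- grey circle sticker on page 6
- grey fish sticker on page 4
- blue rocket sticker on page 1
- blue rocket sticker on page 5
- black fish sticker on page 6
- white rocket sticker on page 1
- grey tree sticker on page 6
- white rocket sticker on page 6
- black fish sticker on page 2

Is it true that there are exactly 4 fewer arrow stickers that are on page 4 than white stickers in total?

There is 1 arrow sticker on page 4.
There are 5 white stickers.
The claim requires 5 − 1 (= 4) to equal 4, which holds.

True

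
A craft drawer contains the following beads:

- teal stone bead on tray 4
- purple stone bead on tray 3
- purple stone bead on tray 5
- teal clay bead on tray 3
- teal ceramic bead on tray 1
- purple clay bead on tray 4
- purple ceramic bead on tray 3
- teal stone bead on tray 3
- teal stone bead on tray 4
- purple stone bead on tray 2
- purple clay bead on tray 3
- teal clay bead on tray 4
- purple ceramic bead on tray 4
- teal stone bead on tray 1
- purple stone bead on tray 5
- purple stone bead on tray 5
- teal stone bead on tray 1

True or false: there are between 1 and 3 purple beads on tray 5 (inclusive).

True

There are 3 purple beads on tray 5.
The claim requires 1 ≤ 3 ≤ 3, which holds.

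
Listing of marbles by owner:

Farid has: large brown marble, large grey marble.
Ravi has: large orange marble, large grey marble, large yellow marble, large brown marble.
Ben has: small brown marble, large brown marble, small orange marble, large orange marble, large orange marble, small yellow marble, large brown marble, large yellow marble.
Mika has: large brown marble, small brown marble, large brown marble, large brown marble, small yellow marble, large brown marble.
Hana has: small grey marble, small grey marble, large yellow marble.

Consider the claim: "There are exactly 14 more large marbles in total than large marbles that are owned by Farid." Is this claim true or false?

|large marbles| = 16.
|large marbles owned by Farid| = 2.
The claim requires 16 − 2 (= 14) to equal 14, which holds.

True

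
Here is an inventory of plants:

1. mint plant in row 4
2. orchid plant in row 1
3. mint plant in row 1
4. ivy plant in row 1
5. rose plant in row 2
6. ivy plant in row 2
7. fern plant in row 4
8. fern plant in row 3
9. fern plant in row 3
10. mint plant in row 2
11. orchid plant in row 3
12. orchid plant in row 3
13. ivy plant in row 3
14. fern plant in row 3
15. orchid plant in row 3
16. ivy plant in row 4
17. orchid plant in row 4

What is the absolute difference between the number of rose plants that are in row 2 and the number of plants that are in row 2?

rose plants in row 2: 1. plants in row 2: 3.
|1 − 3| = 3 − 1 = 2.

2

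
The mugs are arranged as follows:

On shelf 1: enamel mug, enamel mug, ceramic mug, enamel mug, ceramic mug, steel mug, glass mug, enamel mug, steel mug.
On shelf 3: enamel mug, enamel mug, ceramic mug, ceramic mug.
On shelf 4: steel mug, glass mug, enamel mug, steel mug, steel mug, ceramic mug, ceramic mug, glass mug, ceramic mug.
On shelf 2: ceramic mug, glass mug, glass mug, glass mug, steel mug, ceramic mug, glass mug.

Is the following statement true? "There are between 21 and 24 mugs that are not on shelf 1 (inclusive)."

|mugs that are not on shelf 1| = 20.
The claim requires 21 ≤ 20 ≤ 24, which does not hold.

False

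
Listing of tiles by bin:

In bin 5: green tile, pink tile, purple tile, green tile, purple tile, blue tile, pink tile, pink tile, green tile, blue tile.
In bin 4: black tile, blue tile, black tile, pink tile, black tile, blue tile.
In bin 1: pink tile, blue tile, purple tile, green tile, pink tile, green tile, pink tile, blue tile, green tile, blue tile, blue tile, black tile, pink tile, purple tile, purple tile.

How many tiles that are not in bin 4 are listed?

25

Total tiles: 31; with the excluded value: 6; remaining 31 − 6 = 25.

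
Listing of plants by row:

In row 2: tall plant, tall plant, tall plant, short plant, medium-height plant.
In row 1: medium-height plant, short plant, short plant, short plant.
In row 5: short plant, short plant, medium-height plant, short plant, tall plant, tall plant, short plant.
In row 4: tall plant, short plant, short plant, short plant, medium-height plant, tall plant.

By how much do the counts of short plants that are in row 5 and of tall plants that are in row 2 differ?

short plants in row 5: 4. tall plants in row 2: 3.
|4 − 3| = 4 − 3 = 1.

1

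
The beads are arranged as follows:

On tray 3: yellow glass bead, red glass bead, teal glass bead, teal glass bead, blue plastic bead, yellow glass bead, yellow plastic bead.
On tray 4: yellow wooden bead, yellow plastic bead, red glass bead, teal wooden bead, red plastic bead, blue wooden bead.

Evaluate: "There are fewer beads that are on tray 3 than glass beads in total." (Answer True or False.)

False

There are 7 beads on tray 3.
There are 6 glass beads.
The claim requires 7 < 6, which does not hold.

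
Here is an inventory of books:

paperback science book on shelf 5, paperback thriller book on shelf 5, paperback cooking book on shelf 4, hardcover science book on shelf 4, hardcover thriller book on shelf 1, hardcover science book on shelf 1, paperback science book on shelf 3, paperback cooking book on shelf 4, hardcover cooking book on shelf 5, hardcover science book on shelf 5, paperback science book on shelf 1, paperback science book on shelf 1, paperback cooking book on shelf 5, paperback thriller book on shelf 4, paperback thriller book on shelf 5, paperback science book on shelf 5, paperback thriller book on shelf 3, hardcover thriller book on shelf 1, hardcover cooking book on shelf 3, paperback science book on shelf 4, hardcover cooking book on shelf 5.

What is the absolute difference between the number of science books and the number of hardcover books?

science books: 9. hardcover books: 8.
|9 − 8| = 9 − 8 = 1.

1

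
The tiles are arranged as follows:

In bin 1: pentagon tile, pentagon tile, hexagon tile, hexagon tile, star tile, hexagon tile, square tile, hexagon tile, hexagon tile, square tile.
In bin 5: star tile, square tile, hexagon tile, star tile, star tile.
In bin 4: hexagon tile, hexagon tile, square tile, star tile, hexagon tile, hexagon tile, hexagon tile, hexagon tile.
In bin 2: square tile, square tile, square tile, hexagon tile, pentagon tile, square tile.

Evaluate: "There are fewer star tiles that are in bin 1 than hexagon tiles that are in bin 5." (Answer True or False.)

False

star tiles in bin 1: 1.
hexagon tiles in bin 5: 1.
The claim requires 1 < 1, which does not hold.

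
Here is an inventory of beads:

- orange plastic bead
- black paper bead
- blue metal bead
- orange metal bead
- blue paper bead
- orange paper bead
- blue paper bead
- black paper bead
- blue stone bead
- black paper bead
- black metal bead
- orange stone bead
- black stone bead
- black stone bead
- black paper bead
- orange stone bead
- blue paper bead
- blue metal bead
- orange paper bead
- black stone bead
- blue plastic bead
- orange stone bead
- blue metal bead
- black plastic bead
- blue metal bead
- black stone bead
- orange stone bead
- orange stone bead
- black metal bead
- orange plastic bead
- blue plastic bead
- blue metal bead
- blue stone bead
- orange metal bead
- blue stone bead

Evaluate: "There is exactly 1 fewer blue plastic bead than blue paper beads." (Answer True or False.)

blue plastic beads: 2.
blue paper beads: 3.
The claim requires 3 − 2 (= 1) to equal 1, which holds.

True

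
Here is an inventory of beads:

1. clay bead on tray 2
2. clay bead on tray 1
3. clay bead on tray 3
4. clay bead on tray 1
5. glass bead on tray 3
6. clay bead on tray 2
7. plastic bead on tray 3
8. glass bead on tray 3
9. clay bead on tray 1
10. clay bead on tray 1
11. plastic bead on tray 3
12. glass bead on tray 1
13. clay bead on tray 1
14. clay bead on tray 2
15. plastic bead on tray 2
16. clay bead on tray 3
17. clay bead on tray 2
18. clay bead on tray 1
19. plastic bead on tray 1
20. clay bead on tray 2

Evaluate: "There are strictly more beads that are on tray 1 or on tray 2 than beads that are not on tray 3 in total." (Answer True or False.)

False

beads on tray 1 or on tray 2: 14.
beads that are not on tray 3: 14.
The claim requires 14 > 14, which does not hold.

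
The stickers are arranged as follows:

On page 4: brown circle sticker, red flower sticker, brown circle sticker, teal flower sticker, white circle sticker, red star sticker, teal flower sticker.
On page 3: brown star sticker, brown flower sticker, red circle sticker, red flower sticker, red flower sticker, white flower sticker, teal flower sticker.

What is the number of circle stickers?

4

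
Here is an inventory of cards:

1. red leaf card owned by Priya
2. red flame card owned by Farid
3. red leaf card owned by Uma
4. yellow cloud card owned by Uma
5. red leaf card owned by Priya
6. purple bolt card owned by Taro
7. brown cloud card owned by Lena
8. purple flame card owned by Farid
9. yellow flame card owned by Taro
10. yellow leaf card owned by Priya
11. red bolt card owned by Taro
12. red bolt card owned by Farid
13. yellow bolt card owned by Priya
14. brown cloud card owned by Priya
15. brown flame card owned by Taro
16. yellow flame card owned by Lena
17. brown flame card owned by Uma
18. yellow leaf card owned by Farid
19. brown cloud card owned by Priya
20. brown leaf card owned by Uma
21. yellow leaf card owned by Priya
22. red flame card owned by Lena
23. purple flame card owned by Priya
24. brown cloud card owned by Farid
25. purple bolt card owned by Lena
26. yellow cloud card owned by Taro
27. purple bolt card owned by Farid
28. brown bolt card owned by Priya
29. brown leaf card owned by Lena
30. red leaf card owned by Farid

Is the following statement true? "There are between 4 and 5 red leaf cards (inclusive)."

True

|red leaf cards| = 4.
The claim requires 4 ≤ 4 ≤ 5, which holds.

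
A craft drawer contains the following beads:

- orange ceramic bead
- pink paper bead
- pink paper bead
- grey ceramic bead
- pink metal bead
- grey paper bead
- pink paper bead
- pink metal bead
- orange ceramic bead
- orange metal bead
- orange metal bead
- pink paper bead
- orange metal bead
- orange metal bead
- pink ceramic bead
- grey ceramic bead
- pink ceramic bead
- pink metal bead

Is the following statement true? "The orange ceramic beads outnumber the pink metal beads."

False

orange ceramic beads: 2.
pink metal beads: 3.
The claim requires 2 > 3, which does not hold.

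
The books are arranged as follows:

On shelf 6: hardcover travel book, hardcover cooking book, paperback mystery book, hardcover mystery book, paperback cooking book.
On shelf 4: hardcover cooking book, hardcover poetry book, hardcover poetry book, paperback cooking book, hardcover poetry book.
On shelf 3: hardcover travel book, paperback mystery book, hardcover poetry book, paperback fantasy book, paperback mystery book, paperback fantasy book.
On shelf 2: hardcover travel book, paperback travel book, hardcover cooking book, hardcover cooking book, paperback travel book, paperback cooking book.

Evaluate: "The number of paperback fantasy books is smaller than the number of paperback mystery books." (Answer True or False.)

There are 2 paperback fantasy books.
There are 3 paperback mystery books.
The claim requires 2 < 3, which holds.

True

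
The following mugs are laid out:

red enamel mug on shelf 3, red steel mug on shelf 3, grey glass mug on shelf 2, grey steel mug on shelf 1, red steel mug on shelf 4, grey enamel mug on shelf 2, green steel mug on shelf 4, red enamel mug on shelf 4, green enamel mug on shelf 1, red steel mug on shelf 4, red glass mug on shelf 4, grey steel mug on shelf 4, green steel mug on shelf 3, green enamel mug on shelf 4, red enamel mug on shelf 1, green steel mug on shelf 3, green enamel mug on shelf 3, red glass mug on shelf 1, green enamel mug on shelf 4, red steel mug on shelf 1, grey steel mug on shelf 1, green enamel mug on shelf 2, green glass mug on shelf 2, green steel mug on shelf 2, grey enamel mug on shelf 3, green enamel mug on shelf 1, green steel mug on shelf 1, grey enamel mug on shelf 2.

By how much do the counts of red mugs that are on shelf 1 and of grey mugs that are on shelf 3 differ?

red mugs on shelf 1: 3. grey mugs on shelf 3: 1.
|3 − 1| = 3 − 1 = 2.

2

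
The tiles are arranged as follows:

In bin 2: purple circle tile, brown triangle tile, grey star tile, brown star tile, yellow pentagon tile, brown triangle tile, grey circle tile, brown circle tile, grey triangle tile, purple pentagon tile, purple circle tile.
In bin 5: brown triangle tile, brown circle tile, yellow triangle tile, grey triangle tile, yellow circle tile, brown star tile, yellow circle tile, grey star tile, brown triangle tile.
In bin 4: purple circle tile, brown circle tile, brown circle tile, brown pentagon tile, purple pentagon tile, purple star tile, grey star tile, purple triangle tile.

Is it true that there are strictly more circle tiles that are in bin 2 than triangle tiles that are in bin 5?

False

circle tiles in bin 2: 4.
triangle tiles in bin 5: 4.
The claim requires 4 > 4, which does not hold.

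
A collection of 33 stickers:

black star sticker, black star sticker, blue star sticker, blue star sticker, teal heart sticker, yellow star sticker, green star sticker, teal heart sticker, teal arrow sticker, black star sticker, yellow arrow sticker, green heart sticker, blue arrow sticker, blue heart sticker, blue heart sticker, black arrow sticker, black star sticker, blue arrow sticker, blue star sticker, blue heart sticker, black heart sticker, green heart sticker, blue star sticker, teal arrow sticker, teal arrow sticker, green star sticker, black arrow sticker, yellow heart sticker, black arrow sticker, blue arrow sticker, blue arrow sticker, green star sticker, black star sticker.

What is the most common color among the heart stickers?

blue

Counts by color (restricted to heart stickers): blue 3, teal 2, green 2, yellow 1, black 1.
The maximum is 3, held uniquely by blue.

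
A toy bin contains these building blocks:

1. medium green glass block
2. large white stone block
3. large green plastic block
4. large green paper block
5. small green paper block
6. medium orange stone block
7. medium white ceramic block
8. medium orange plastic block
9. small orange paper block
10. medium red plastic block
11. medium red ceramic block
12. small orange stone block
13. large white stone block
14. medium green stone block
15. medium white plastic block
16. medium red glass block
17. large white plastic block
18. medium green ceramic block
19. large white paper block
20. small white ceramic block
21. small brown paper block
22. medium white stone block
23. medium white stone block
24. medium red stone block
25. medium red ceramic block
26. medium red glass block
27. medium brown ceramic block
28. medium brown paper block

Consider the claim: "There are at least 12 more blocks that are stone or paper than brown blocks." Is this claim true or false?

There are 14 blocks that are stone or paper.
There are 3 brown blocks.
The claim requires 14 − 3 = 11 ≥ 12, which does not hold.

False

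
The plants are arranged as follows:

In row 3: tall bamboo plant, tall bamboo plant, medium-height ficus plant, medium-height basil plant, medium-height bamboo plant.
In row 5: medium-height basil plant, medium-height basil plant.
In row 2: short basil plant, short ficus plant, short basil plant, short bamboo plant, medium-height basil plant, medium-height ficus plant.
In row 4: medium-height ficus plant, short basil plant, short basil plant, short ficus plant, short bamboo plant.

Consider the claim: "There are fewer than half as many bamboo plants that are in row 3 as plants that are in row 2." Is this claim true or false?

|bamboo plants in row 3| = 3.
|plants in row 2| = 6.
The claim requires 2 × 3 = 6 < 6, which does not hold.

False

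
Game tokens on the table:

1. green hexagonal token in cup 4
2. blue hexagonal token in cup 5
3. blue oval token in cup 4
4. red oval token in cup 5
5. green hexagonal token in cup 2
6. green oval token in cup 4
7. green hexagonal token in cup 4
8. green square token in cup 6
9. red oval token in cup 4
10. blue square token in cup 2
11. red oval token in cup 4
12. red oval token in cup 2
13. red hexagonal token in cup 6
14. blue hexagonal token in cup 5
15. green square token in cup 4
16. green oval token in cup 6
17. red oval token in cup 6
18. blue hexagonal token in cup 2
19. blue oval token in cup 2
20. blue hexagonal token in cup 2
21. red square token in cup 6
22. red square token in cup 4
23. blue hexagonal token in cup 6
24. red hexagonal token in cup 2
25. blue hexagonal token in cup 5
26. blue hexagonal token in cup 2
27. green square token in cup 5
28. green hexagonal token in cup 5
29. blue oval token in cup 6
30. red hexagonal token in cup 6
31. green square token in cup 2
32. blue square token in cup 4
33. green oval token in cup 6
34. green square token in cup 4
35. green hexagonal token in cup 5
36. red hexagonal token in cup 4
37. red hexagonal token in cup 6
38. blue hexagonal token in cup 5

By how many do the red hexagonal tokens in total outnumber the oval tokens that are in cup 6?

red hexagonal tokens: 5.
oval tokens in cup 6: 4.
5 − 4 = 1.

1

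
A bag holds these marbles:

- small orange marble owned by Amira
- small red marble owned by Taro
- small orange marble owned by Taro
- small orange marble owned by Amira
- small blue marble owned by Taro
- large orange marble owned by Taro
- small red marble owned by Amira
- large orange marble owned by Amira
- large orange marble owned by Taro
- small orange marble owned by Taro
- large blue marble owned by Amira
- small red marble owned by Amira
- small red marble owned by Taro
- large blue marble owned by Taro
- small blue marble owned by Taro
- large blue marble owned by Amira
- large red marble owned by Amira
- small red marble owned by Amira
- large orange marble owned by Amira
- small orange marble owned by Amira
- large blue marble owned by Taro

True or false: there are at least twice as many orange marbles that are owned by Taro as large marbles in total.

False

orange marbles owned by Taro: 4.
large marbles: 9.
The claim requires 4 ≥ 2 × 9 = 18, which does not hold.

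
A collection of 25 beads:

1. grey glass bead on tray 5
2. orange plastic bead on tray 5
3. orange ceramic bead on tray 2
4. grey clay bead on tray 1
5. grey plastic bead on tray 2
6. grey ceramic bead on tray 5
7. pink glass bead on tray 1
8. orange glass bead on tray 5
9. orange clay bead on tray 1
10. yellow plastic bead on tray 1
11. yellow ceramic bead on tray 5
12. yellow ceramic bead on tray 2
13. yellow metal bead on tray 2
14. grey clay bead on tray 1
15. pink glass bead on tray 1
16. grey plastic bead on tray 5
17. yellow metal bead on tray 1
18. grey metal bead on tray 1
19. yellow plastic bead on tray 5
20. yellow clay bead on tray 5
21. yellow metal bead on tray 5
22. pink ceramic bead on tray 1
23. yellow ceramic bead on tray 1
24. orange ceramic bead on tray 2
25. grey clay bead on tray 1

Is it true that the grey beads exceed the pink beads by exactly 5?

True

grey beads: 8.
pink beads: 3.
The claim requires 8 − 3 (= 5) to equal 5, which holds.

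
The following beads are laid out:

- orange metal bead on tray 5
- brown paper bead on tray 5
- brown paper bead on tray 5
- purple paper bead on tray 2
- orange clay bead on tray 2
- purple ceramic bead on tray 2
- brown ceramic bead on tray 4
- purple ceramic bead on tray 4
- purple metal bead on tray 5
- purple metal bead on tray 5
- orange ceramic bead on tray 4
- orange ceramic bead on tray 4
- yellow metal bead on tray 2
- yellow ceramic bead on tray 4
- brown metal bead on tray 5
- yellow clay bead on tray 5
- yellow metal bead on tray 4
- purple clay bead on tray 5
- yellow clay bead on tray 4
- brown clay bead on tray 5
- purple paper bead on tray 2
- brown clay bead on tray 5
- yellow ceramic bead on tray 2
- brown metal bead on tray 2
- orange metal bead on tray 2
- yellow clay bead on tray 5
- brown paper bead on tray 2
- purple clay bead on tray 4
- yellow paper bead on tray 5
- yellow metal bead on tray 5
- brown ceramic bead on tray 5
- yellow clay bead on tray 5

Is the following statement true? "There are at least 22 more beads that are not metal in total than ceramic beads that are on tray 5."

There are 23 beads that are not metal.
There is 1 ceramic bead on tray 5.
The claim requires 23 − 1 = 22 ≥ 22, which holds.

True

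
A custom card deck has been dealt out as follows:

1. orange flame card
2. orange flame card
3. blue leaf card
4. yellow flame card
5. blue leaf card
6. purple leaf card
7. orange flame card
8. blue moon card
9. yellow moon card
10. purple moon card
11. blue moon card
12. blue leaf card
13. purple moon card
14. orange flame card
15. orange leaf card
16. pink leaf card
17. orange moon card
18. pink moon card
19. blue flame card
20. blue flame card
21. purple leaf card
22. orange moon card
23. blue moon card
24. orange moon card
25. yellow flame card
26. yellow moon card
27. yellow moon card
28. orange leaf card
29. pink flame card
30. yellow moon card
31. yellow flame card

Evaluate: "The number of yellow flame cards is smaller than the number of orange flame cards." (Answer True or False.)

True

|yellow flame cards| = 3.
|orange flame cards| = 4.
The claim requires 3 < 4, which holds.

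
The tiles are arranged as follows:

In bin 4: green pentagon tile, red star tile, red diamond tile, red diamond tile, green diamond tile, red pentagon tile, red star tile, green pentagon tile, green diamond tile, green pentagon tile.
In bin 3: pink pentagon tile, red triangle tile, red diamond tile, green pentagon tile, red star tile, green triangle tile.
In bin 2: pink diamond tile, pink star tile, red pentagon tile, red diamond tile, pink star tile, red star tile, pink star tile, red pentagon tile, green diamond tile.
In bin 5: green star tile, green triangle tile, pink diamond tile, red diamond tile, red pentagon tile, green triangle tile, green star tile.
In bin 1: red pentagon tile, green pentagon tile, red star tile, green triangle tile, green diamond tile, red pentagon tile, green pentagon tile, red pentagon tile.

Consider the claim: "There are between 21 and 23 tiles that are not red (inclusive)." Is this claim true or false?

tiles that are not red: 22.
The claim requires 21 ≤ 22 ≤ 23, which holds.

True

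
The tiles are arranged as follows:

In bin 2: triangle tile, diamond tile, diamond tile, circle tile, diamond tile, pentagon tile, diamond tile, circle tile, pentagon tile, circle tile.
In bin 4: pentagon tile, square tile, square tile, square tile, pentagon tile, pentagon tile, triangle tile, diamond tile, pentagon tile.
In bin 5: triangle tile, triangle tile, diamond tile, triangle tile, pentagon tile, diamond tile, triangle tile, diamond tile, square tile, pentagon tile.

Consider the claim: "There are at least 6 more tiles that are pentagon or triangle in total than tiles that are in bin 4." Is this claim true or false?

False

There are 14 tiles that are pentagon or triangle.
There are 9 tiles in bin 4.
The claim requires 14 − 9 = 5 ≥ 6, which does not hold.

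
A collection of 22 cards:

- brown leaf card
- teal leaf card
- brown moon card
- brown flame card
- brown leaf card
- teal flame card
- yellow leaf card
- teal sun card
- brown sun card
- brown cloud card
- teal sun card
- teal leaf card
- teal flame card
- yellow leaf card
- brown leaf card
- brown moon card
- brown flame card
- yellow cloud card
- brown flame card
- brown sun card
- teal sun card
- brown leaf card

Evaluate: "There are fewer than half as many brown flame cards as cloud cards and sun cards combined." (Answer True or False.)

|brown flame cards| = 3.
cloud cards: 2; sun cards: 5; combined: 2 + 5 = 7.
The claim requires 2 × 3 = 6 < 7, which holds.

True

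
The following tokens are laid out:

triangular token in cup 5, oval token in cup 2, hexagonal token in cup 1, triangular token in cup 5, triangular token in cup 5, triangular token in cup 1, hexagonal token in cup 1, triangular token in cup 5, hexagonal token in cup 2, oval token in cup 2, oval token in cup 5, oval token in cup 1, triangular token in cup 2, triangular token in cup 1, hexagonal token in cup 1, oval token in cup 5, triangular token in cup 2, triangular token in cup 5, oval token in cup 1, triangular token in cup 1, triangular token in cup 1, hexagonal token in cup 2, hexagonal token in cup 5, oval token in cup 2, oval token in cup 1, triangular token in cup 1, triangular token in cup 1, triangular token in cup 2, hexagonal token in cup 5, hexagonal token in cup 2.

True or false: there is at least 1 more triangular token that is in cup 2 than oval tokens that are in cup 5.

There are 3 triangular tokens in cup 2.
There are 2 oval tokens in cup 5.
The claim requires 3 − 2 = 1 ≥ 1, which holds.

True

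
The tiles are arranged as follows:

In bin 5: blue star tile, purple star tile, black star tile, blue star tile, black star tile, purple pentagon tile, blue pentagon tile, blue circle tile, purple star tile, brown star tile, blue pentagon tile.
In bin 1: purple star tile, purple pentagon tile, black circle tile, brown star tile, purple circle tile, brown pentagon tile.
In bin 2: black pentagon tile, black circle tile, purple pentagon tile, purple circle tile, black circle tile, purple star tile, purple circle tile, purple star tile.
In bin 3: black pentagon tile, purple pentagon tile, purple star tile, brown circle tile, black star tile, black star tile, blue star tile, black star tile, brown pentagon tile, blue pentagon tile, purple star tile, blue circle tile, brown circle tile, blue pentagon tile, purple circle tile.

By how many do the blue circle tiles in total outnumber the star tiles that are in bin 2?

blue circle tiles: 2.
star tiles in bin 2: 2.
2 − 2 = 0.

0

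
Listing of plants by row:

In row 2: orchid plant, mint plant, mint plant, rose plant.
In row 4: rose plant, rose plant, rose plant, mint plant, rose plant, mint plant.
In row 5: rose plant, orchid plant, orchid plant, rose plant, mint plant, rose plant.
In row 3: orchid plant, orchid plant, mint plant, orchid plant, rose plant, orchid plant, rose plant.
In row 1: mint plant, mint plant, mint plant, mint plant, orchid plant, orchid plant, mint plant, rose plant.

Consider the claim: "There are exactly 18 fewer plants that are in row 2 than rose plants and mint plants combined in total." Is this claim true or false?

plants in row 2: 4.
rose plants: 11; mint plants: 11; combined: 11 + 11 = 22.
The claim requires 22 − 4 (= 18) to equal 18, which holds.

True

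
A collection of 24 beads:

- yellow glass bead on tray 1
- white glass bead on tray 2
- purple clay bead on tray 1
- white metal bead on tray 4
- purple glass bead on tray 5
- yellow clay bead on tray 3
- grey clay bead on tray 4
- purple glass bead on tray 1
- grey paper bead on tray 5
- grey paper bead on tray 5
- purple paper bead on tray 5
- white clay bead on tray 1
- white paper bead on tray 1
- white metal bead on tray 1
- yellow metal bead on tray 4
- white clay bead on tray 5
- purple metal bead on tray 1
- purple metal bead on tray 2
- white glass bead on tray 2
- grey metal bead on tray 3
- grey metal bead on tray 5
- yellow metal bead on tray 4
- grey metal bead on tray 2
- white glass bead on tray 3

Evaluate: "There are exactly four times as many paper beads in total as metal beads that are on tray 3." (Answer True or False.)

There are 4 paper beads.
There is 1 metal bead on tray 3.
The claim requires 4 = 4 × 1 = 4, which holds.

True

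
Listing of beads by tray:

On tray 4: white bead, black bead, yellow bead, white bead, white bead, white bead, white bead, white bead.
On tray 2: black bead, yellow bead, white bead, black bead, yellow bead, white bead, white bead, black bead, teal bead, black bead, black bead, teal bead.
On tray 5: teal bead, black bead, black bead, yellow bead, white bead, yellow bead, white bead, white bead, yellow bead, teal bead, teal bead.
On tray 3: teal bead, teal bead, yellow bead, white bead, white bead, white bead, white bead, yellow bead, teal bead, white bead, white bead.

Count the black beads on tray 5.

2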